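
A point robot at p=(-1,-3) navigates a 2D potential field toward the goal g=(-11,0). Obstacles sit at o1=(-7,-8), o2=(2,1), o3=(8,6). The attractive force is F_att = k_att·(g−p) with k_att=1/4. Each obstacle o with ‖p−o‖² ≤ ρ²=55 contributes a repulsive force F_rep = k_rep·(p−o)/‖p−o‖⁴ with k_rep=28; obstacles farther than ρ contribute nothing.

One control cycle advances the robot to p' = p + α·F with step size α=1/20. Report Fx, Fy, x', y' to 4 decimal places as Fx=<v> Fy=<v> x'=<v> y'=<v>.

F_att = 1/4·(g−p) = 1/4·(-10,3) = (-2.5000,0.7500)
o1: d²=61 > ρ²=55 → inactive
o2: d²=25 ≤ ρ²=55; F_rep = 28·(-3,-4)/25² = (-0.1344,-0.1792)
o3: d²=162 > ρ²=55 → inactive
F = F_att + ΣF_rep = (-2.6344,0.5708)
p' = p + 1/20·F = (-1.1317,-2.9715)

Fx=-2.6344 Fy=0.5708 x'=-1.1317 y'=-2.9715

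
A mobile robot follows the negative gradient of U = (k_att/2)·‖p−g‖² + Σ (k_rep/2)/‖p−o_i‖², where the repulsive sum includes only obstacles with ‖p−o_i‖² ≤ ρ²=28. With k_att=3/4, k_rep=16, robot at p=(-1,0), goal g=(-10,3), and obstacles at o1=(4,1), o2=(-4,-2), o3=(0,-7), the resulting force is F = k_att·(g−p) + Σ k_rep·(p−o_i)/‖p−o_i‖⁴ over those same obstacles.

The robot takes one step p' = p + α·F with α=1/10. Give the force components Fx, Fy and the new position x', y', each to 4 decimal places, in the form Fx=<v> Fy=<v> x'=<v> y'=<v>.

Fx=-6.5843 Fy=2.4157 x'=-1.6584 y'=0.2416

F_att = 3/4·(g−p) = 3/4·(-9,3) = (-6.7500,2.2500)
o1: d²=26 ≤ ρ²=28; F_rep = 16·(-5,-1)/26² = (-0.1183,-0.0237)
o2: d²=13 ≤ ρ²=28; F_rep = 16·(3,2)/13² = (0.2840,0.1893)
o3: d²=50 > ρ²=28 → inactive
F = F_att + ΣF_rep = (-6.5843,2.4157)
p' = p + 1/10·F = (-1.6584,0.2416)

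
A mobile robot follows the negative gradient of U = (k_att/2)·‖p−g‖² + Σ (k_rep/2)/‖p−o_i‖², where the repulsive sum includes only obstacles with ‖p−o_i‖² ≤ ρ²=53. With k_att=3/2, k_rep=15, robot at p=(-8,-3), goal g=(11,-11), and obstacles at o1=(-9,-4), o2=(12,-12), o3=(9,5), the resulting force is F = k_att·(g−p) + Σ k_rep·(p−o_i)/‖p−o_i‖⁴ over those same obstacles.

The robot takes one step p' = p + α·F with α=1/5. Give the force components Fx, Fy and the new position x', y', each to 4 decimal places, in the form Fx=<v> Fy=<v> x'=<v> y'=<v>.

Fx=32.2500 Fy=-8.2500 x'=-1.5500 y'=-4.6500

F_att = 3/2·(g−p) = 3/2·(19,-8) = (28.5000,-12.0000)
o1: d²=2 ≤ ρ²=53; F_rep = 15·(1,1)/2² = (3.7500,3.7500)
o2: d²=481 > ρ²=53 → inactive
o3: d²=353 > ρ²=53 → inactive
F = F_att + ΣF_rep = (32.2500,-8.2500)
p' = p + 1/5·F = (-1.5500,-4.6500)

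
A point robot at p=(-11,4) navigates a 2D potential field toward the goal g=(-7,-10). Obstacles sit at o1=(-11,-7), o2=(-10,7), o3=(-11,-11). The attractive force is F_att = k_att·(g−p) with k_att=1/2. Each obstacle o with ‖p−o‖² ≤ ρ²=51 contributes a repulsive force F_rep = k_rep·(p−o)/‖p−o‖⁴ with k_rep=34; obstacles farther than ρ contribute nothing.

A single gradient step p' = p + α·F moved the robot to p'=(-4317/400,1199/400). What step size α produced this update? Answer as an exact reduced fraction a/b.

F_att = 1/2·(g−p) = 1/2·(4,-14) = (2.0000,-7.0000)
o1: d²=121 > ρ²=51 → inactive
o2: d²=10 ≤ ρ²=51; F_rep = 34·(-1,-3)/10² = (-0.3400,-1.0200)
o3: d²=225 > ρ²=51 → inactive
F = F_att + ΣF_rep = (1.6600,-8.0200)
Δp = p'−p = (0.2075,-1.0025); α = Δx/Fx = (83/400) / (83/50) = 1/8
check: Δy/Fy = (-401/400) / (-401/50) = 1/8 ✓

α = 1/8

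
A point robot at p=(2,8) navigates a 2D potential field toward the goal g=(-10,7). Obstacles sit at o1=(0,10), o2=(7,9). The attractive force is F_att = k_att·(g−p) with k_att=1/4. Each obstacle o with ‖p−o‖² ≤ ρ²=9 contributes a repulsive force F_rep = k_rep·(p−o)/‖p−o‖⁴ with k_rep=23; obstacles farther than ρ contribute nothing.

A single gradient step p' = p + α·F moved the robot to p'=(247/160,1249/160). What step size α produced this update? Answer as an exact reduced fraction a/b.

α = 1/5

F_att = 1/4·(g−p) = 1/4·(-12,-1) = (-3.0000,-0.2500)
o1: d²=8 ≤ ρ²=9; F_rep = 23·(2,-2)/8² = (0.7188,-0.7188)
o2: d²=26 > ρ²=9 → inactive
F = F_att + ΣF_rep = (-2.2812,-0.9688)
Δp = p'−p = (-0.4562,-0.1938); α = Δx/Fx = (-73/160) / (-73/32) = 1/5
check: Δy/Fy = (-31/160) / (-31/32) = 1/5 ✓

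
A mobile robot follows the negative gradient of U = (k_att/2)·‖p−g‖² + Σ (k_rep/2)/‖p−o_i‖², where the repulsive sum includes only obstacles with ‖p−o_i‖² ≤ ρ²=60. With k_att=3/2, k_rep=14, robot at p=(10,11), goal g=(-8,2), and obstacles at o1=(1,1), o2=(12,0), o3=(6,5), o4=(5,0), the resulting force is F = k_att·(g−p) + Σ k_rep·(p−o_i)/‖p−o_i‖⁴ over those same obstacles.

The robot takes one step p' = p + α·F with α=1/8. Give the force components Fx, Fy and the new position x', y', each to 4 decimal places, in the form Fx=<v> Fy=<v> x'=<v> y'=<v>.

F_att = 3/2·(g−p) = 3/2·(-18,-9) = (-27.0000,-13.5000)
o1: d²=181 > ρ²=60 → inactive
o2: d²=125 > ρ²=60 → inactive
o3: d²=52 ≤ ρ²=60; F_rep = 14·(4,6)/52² = (0.0207,0.0311)
o4: d²=146 > ρ²=60 → inactive
F = F_att + ΣF_rep = (-26.9793,-13.4689)
p' = p + 1/8·F = (6.6276,9.3164)

Fx=-26.9793 Fy=-13.4689 x'=6.6276 y'=9.3164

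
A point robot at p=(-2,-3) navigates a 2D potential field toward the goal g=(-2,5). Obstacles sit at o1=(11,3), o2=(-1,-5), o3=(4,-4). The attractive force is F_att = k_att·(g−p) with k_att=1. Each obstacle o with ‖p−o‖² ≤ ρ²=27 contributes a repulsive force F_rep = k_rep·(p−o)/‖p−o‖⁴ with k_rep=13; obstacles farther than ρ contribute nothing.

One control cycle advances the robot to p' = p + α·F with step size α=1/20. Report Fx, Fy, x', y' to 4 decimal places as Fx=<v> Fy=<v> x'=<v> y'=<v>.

Fx=-0.5200 Fy=9.0400 x'=-2.0260 y'=-2.5480

F_att = 1·(g−p) = 1·(0,8) = (0.0000,8.0000)
o1: d²=205 > ρ²=27 → inactive
o2: d²=5 ≤ ρ²=27; F_rep = 13·(-1,2)/5² = (-0.5200,1.0400)
o3: d²=37 > ρ²=27 → inactive
F = F_att + ΣF_rep = (-0.5200,9.0400)
p' = p + 1/20·F = (-2.0260,-2.5480)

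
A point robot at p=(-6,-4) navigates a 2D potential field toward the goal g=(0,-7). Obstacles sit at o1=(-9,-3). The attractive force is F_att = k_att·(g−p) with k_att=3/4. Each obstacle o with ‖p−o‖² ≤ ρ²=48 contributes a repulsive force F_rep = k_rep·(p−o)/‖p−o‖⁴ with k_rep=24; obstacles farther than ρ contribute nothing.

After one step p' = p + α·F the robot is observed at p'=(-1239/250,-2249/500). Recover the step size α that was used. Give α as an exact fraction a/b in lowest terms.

F_att = 3/4·(g−p) = 3/4·(6,-3) = (4.5000,-2.2500)
o1: d²=10 ≤ ρ²=48; F_rep = 24·(3,-1)/10² = (0.7200,-0.2400)
F = F_att + ΣF_rep = (5.2200,-2.4900)
Δp = p'−p = (1.0440,-0.4980); α = Δx/Fx = (261/250) / (261/50) = 1/5
check: Δy/Fy = (-249/500) / (-249/100) = 1/5 ✓

α = 1/5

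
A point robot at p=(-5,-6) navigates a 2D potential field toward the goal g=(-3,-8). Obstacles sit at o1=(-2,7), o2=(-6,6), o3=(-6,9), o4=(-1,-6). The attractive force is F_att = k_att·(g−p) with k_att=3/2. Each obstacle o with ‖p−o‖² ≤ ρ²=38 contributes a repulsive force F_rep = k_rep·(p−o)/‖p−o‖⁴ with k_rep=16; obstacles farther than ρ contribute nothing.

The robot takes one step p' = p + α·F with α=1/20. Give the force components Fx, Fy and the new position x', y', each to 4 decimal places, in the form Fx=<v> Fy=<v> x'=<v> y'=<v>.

F_att = 3/2·(g−p) = 3/2·(2,-2) = (3.0000,-3.0000)
o1: d²=178 > ρ²=38 → inactive
o2: d²=145 > ρ²=38 → inactive
o3: d²=226 > ρ²=38 → inactive
o4: d²=16 ≤ ρ²=38; F_rep = 16·(-4,0)/16² = (-0.2500,0.0000)
F = F_att + ΣF_rep = (2.7500,-3.0000)
p' = p + 1/20·F = (-4.8625,-6.1500)

Fx=2.7500 Fy=-3.0000 x'=-4.8625 y'=-6.1500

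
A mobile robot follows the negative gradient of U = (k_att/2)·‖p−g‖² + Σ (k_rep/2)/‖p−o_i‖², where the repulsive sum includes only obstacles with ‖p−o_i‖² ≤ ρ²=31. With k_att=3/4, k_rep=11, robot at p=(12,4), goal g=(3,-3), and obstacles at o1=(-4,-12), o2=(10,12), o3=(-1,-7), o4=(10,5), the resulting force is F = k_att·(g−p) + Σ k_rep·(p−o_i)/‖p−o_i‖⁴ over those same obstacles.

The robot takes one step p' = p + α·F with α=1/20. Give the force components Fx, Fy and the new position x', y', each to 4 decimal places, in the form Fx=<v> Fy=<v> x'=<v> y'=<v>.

F_att = 3/4·(g−p) = 3/4·(-9,-7) = (-6.7500,-5.2500)
o1: d²=512 > ρ²=31 → inactive
o2: d²=68 > ρ²=31 → inactive
o3: d²=290 > ρ²=31 → inactive
o4: d²=5 ≤ ρ²=31; F_rep = 11·(2,-1)/5² = (0.8800,-0.4400)
F = F_att + ΣF_rep = (-5.8700,-5.6900)
p' = p + 1/20·F = (11.7065,3.7155)

Fx=-5.8700 Fy=-5.6900 x'=11.7065 y'=3.7155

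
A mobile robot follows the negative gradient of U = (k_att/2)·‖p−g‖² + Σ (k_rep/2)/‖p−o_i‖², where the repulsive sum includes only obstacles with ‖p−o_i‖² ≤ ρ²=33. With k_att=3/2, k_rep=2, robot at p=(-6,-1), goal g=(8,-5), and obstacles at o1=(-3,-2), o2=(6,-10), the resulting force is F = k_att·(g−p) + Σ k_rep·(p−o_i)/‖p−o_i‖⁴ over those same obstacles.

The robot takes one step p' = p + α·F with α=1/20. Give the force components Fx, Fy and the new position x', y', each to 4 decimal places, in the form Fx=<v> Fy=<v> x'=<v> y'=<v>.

Fx=20.9400 Fy=-5.9800 x'=-4.9530 y'=-1.2990

F_att = 3/2·(g−p) = 3/2·(14,-4) = (21.0000,-6.0000)
o1: d²=10 ≤ ρ²=33; F_rep = 2·(-3,1)/10² = (-0.0600,0.0200)
o2: d²=225 > ρ²=33 → inactive
F = F_att + ΣF_rep = (20.9400,-5.9800)
p' = p + 1/20·F = (-4.9530,-1.2990)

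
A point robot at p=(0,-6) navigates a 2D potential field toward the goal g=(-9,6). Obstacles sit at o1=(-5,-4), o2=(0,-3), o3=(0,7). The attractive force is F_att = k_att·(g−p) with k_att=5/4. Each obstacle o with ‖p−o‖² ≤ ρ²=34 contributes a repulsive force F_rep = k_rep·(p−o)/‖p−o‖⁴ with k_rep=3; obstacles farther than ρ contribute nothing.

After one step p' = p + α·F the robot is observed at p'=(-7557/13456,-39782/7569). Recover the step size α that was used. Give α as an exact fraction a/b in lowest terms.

F_att = 5/4·(g−p) = 5/4·(-9,12) = (-11.2500,15.0000)
o1: d²=29 ≤ ρ²=34; F_rep = 3·(5,-2)/29² = (0.0178,-0.0071)
o2: d²=9 ≤ ρ²=34; F_rep = 3·(0,-3)/9² = (0.0000,-0.1111)
o3: d²=169 > ρ²=34 → inactive
F = F_att + ΣF_rep = (-11.2322,14.8818)
Δp = p'−p = (-0.5616,0.7441); α = Δx/Fx = (-7557/13456) / (-37785/3364) = 1/20
check: Δy/Fy = (5632/7569) / (112640/7569) = 1/20 ✓

α = 1/20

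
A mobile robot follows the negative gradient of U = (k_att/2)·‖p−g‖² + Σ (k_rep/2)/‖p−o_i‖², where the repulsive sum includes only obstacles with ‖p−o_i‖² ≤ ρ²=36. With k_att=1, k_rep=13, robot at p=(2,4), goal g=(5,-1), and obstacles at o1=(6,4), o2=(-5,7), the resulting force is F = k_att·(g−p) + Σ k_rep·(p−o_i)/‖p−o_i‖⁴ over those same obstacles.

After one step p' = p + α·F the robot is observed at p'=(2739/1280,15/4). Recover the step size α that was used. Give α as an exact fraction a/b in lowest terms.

F_att = 1·(g−p) = 1·(3,-5) = (3.0000,-5.0000)
o1: d²=16 ≤ ρ²=36; F_rep = 13·(-4,0)/16² = (-0.2031,0.0000)
o2: d²=58 > ρ²=36 → inactive
F = F_att + ΣF_rep = (2.7969,-5.0000)
Δp = p'−p = (0.1398,-0.2500); α = Δx/Fx = (179/1280) / (179/64) = 1/20
check: Δy/Fy = (-1/4) / (-5) = 1/20 ✓

α = 1/20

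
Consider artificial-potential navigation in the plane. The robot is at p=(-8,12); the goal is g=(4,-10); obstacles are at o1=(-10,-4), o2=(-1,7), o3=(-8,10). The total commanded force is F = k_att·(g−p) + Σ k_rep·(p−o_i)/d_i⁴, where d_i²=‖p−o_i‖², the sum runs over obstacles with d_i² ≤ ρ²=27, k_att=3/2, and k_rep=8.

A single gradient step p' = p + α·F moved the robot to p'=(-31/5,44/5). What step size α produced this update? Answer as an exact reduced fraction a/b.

α = 1/10

F_att = 3/2·(g−p) = 3/2·(12,-22) = (18.0000,-33.0000)
o1: d²=260 > ρ²=27 → inactive
o2: d²=74 > ρ²=27 → inactive
o3: d²=4 ≤ ρ²=27; F_rep = 8·(0,2)/4² = (0.0000,1.0000)
F = F_att + ΣF_rep = (18.0000,-32.0000)
Δp = p'−p = (1.8000,-3.2000); α = Δx/Fx = (9/5) / (18) = 1/10
check: Δy/Fy = (-16/5) / (-32) = 1/10 ✓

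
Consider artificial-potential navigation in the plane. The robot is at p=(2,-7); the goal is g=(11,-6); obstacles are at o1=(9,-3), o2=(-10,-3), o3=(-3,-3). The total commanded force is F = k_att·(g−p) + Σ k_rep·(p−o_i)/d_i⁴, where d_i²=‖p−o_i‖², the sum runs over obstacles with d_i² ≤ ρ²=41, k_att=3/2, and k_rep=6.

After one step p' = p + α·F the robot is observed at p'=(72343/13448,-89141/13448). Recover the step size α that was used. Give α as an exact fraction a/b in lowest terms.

F_att = 3/2·(g−p) = 3/2·(9,1) = (13.5000,1.5000)
o1: d²=65 > ρ²=41 → inactive
o2: d²=160 > ρ²=41 → inactive
o3: d²=41 ≤ ρ²=41; F_rep = 6·(5,-4)/41² = (0.0178,-0.0143)
F = F_att + ΣF_rep = (13.5178,1.4857)
Δp = p'−p = (3.3795,0.3714); α = Δx/Fx = (45447/13448) / (45447/3362) = 1/4
check: Δy/Fy = (4995/13448) / (4995/3362) = 1/4 ✓

α = 1/4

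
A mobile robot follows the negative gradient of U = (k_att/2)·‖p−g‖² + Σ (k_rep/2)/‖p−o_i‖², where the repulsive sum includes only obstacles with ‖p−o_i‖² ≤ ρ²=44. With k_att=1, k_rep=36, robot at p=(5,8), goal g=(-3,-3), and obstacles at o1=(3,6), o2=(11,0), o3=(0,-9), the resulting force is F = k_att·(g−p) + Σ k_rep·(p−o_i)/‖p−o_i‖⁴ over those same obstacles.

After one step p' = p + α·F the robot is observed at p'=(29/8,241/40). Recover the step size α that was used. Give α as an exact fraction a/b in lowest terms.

F_att = 1·(g−p) = 1·(-8,-11) = (-8.0000,-11.0000)
o1: d²=8 ≤ ρ²=44; F_rep = 36·(2,2)/8² = (1.1250,1.1250)
o2: d²=100 > ρ²=44 → inactive
o3: d²=314 > ρ²=44 → inactive
F = F_att + ΣF_rep = (-6.8750,-9.8750)
Δp = p'−p = (-1.3750,-1.9750); α = Δx/Fx = (-11/8) / (-55/8) = 1/5
check: Δy/Fy = (-79/40) / (-79/8) = 1/5 ✓

α = 1/5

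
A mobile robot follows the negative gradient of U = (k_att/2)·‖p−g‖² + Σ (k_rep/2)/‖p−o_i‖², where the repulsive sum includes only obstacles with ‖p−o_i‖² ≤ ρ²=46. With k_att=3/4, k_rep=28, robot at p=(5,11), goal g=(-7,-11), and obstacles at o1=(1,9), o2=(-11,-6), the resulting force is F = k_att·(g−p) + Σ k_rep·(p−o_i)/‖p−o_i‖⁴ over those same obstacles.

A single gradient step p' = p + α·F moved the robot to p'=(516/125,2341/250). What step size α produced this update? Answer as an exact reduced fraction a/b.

F_att = 3/4·(g−p) = 3/4·(-12,-22) = (-9.0000,-16.5000)
o1: d²=20 ≤ ρ²=46; F_rep = 28·(4,2)/20² = (0.2800,0.1400)
o2: d²=545 > ρ²=46 → inactive
F = F_att + ΣF_rep = (-8.7200,-16.3600)
Δp = p'−p = (-0.8720,-1.6360); α = Δx/Fx = (-109/125) / (-218/25) = 1/10
check: Δy/Fy = (-409/250) / (-409/25) = 1/10 ✓

α = 1/10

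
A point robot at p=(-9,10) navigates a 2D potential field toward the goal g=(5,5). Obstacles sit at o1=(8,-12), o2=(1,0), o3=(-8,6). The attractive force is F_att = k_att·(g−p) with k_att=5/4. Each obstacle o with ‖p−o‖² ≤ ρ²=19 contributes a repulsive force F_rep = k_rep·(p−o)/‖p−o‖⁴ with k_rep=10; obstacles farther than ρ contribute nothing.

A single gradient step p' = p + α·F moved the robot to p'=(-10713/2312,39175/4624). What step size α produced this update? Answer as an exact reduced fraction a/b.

α = 1/4

F_att = 5/4·(g−p) = 5/4·(14,-5) = (17.5000,-6.2500)
o1: d²=773 > ρ²=19 → inactive
o2: d²=200 > ρ²=19 → inactive
o3: d²=17 ≤ ρ²=19; F_rep = 10·(-1,4)/17² = (-0.0346,0.1384)
F = F_att + ΣF_rep = (17.4654,-6.1116)
Δp = p'−p = (4.3663,-1.5279); α = Δx/Fx = (10095/2312) / (10095/578) = 1/4
check: Δy/Fy = (-7065/4624) / (-7065/1156) = 1/4 ✓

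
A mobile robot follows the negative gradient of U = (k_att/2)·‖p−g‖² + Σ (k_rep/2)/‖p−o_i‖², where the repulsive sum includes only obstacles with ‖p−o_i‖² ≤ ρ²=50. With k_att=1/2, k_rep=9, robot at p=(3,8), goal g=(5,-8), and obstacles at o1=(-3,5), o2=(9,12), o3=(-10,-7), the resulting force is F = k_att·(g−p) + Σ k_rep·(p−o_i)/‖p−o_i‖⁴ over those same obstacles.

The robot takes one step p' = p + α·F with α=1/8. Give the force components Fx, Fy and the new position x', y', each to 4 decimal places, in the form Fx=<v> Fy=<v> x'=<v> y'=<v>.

Fx=1.0267 Fy=-7.9867 x'=3.1283 y'=7.0017

F_att = 1/2·(g−p) = 1/2·(2,-16) = (1.0000,-8.0000)
o1: d²=45 ≤ ρ²=50; F_rep = 9·(6,3)/45² = (0.0267,0.0133)
o2: d²=52 > ρ²=50 → inactive
o3: d²=394 > ρ²=50 → inactive
F = F_att + ΣF_rep = (1.0267,-7.9867)
p' = p + 1/8·F = (3.1283,7.0017)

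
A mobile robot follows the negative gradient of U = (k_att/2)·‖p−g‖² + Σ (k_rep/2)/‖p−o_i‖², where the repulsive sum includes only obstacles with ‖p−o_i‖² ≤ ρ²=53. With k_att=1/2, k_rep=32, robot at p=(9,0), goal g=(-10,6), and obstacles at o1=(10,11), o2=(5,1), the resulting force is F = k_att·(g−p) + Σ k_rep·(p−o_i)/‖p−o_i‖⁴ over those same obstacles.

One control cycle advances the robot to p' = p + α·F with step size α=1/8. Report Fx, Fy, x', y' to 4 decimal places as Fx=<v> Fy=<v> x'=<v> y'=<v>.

Fx=-9.0571 Fy=2.8893 x'=7.8679 y'=0.3612

F_att = 1/2·(g−p) = 1/2·(-19,6) = (-9.5000,3.0000)
o1: d²=122 > ρ²=53 → inactive
o2: d²=17 ≤ ρ²=53; F_rep = 32·(4,-1)/17² = (0.4429,-0.1107)
F = F_att + ΣF_rep = (-9.0571,2.8893)
p' = p + 1/8·F = (7.8679,0.3612)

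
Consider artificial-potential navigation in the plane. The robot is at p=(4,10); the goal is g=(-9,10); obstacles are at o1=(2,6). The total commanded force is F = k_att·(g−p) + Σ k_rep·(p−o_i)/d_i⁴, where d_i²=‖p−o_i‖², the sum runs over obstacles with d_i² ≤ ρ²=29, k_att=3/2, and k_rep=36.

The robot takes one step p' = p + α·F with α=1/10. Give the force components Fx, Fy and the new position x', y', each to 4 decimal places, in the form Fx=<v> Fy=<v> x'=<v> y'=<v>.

F_att = 3/2·(g−p) = 3/2·(-13,0) = (-19.5000,0.0000)
o1: d²=20 ≤ ρ²=29; F_rep = 36·(2,4)/20² = (0.1800,0.3600)
F = F_att + ΣF_rep = (-19.3200,0.3600)
p' = p + 1/10·F = (2.0680,10.0360)

Fx=-19.3200 Fy=0.3600 x'=2.0680 y'=10.0360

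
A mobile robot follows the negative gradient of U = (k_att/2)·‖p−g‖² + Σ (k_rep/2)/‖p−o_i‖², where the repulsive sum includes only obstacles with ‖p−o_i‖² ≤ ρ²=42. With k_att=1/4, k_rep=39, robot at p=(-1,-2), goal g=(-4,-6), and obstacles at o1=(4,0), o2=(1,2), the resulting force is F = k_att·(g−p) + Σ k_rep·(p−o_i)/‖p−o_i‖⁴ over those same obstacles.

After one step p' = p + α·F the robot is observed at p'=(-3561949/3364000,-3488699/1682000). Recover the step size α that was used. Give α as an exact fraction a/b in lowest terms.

α = 1/20

F_att = 1/4·(g−p) = 1/4·(-3,-4) = (-0.7500,-1.0000)
o1: d²=29 ≤ ρ²=42; F_rep = 39·(-5,-2)/29² = (-0.2319,-0.0927)
o2: d²=20 ≤ ρ²=42; F_rep = 39·(-2,-4)/20² = (-0.1950,-0.3900)
F = F_att + ΣF_rep = (-1.1769,-1.4827)
Δp = p'−p = (-0.0588,-0.0741); α = Δx/Fx = (-197949/3364000) / (-197949/168200) = 1/20
check: Δy/Fy = (-124699/1682000) / (-124699/84100) = 1/20 ✓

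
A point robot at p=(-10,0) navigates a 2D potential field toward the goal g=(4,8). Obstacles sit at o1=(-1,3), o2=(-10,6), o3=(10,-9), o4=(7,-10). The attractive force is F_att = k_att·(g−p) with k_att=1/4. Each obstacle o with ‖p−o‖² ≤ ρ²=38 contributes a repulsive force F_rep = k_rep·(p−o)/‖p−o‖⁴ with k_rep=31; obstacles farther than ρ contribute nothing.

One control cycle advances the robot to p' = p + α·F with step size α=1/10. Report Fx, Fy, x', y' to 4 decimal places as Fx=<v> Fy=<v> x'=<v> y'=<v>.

F_att = 1/4·(g−p) = 1/4·(14,8) = (3.5000,2.0000)
o1: d²=90 > ρ²=38 → inactive
o2: d²=36 ≤ ρ²=38; F_rep = 31·(0,-6)/36² = (0.0000,-0.1435)
o3: d²=481 > ρ²=38 → inactive
o4: d²=389 > ρ²=38 → inactive
F = F_att + ΣF_rep = (3.5000,1.8565)
p' = p + 1/10·F = (-9.6500,0.1856)

Fx=3.5000 Fy=1.8565 x'=-9.6500 y'=0.1856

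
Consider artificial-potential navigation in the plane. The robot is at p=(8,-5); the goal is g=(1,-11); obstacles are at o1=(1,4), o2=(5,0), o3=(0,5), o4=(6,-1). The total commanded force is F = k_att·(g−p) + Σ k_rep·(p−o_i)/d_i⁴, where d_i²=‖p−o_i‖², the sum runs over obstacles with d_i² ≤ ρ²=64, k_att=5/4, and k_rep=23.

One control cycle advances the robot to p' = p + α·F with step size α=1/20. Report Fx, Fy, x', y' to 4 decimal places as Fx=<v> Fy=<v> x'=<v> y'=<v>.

Fx=-8.5753 Fy=-7.8295 x'=7.5712 y'=-5.3915

F_att = 5/4·(g−p) = 5/4·(-7,-6) = (-8.7500,-7.5000)
o1: d²=130 > ρ²=64 → inactive
o2: d²=34 ≤ ρ²=64; F_rep = 23·(3,-5)/34² = (0.0597,-0.0995)
o3: d²=164 > ρ²=64 → inactive
o4: d²=20 ≤ ρ²=64; F_rep = 23·(2,-4)/20² = (0.1150,-0.2300)
F = F_att + ΣF_rep = (-8.5753,-7.8295)
p' = p + 1/20·F = (7.5712,-5.3915)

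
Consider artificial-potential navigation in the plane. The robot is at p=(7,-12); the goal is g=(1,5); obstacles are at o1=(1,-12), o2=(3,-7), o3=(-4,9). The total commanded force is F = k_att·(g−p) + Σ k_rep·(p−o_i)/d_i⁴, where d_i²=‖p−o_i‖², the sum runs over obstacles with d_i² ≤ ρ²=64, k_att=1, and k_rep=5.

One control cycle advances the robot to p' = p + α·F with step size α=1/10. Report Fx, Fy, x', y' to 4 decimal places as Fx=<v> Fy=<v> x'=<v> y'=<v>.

Fx=-5.9650 Fy=16.9851 x'=6.4035 y'=-10.3015

F_att = 1·(g−p) = 1·(-6,17) = (-6.0000,17.0000)
o1: d²=36 ≤ ρ²=64; F_rep = 5·(6,0)/36² = (0.0231,0.0000)
o2: d²=41 ≤ ρ²=64; F_rep = 5·(4,-5)/41² = (0.0119,-0.0149)
o3: d²=562 > ρ²=64 → inactive
F = F_att + ΣF_rep = (-5.9650,16.9851)
p' = p + 1/10·F = (6.4035,-10.3015)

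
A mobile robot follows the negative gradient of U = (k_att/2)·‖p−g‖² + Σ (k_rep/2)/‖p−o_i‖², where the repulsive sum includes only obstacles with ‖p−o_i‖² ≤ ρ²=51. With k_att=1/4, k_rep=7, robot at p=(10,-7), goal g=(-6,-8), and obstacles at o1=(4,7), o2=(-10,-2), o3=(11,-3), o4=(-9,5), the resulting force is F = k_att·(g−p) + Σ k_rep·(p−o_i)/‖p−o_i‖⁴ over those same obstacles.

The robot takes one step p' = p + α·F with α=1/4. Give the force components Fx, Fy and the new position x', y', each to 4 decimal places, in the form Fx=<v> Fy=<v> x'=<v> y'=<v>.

F_att = 1/4·(g−p) = 1/4·(-16,-1) = (-4.0000,-0.2500)
o1: d²=232 > ρ²=51 → inactive
o2: d²=425 > ρ²=51 → inactive
o3: d²=17 ≤ ρ²=51; F_rep = 7·(-1,-4)/17² = (-0.0242,-0.0969)
o4: d²=505 > ρ²=51 → inactive
F = F_att + ΣF_rep = (-4.0242,-0.3469)
p' = p + 1/4·F = (8.9939,-7.0867)

Fx=-4.0242 Fy=-0.3469 x'=8.9939 y'=-7.0867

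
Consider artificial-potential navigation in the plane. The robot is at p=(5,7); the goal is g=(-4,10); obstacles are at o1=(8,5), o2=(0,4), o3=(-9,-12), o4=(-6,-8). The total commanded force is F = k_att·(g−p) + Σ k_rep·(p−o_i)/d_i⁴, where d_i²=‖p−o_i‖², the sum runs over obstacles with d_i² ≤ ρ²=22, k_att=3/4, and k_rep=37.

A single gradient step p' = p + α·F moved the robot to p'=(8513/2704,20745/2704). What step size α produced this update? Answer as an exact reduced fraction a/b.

F_att = 3/4·(g−p) = 3/4·(-9,3) = (-6.7500,2.2500)
o1: d²=13 ≤ ρ²=22; F_rep = 37·(-3,2)/13² = (-0.6568,0.4379)
o2: d²=34 > ρ²=22 → inactive
o3: d²=557 > ρ²=22 → inactive
o4: d²=346 > ρ²=22 → inactive
F = F_att + ΣF_rep = (-7.4068,2.6879)
Δp = p'−p = (-1.8517,0.6720); α = Δx/Fx = (-5007/2704) / (-5007/676) = 1/4
check: Δy/Fy = (1817/2704) / (1817/676) = 1/4 ✓

α = 1/4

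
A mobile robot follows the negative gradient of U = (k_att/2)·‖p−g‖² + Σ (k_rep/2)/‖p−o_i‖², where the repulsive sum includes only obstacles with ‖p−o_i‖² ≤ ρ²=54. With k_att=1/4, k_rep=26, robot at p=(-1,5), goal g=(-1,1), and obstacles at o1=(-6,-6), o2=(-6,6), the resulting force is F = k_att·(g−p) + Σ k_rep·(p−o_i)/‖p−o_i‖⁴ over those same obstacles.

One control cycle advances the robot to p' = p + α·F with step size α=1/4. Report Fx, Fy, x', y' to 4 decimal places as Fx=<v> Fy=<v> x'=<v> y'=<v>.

F_att = 1/4·(g−p) = 1/4·(0,-4) = (0.0000,-1.0000)
o1: d²=146 > ρ²=54 → inactive
o2: d²=26 ≤ ρ²=54; F_rep = 26·(5,-1)/26² = (0.1923,-0.0385)
F = F_att + ΣF_rep = (0.1923,-1.0385)
p' = p + 1/4·F = (-0.9519,4.7404)

Fx=0.1923 Fy=-1.0385 x'=-0.9519 y'=4.7404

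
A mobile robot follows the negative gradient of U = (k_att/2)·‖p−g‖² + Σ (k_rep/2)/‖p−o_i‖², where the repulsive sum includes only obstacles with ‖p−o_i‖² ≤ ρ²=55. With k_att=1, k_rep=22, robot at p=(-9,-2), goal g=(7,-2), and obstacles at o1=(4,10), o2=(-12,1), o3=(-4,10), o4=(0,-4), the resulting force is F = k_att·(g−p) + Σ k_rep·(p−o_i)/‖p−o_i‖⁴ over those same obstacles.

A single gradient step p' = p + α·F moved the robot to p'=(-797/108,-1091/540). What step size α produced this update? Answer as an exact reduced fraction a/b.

F_att = 1·(g−p) = 1·(16,0) = (16.0000,0.0000)
o1: d²=313 > ρ²=55 → inactive
o2: d²=18 ≤ ρ²=55; F_rep = 22·(3,-3)/18² = (0.2037,-0.2037)
o3: d²=169 > ρ²=55 → inactive
o4: d²=85 > ρ²=55 → inactive
F = F_att + ΣF_rep = (16.2037,-0.2037)
Δp = p'−p = (1.6204,-0.0204); α = Δx/Fx = (175/108) / (875/54) = 1/10
check: Δy/Fy = (-11/540) / (-11/54) = 1/10 ✓

α = 1/10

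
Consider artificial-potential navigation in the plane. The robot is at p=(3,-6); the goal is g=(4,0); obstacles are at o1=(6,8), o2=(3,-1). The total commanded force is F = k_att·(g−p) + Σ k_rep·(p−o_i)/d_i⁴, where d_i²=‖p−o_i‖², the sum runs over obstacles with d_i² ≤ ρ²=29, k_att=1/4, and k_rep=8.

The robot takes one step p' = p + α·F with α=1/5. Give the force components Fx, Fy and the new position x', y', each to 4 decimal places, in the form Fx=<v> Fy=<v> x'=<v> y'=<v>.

F_att = 1/4·(g−p) = 1/4·(1,6) = (0.2500,1.5000)
o1: d²=205 > ρ²=29 → inactive
o2: d²=25 ≤ ρ²=29; F_rep = 8·(0,-5)/25² = (0.0000,-0.0640)
F = F_att + ΣF_rep = (0.2500,1.4360)
p' = p + 1/5·F = (3.0500,-5.7128)

Fx=0.2500 Fy=1.4360 x'=3.0500 y'=-5.7128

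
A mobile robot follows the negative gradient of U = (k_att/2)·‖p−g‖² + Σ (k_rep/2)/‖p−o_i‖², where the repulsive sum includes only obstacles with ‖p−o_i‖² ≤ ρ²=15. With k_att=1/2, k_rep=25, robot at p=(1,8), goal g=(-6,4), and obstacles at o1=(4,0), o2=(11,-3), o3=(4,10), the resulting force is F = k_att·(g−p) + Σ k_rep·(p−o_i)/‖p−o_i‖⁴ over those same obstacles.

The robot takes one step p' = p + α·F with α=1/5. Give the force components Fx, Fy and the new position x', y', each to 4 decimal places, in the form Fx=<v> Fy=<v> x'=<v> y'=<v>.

Fx=-3.9438 Fy=-2.2959 x'=0.2112 y'=7.5408

F_att = 1/2·(g−p) = 1/2·(-7,-4) = (-3.5000,-2.0000)
o1: d²=73 > ρ²=15 → inactive
o2: d²=221 > ρ²=15 → inactive
o3: d²=13 ≤ ρ²=15; F_rep = 25·(-3,-2)/13² = (-0.4438,-0.2959)
F = F_att + ΣF_rep = (-3.9438,-2.2959)
p' = p + 1/5·F = (0.2112,7.5408)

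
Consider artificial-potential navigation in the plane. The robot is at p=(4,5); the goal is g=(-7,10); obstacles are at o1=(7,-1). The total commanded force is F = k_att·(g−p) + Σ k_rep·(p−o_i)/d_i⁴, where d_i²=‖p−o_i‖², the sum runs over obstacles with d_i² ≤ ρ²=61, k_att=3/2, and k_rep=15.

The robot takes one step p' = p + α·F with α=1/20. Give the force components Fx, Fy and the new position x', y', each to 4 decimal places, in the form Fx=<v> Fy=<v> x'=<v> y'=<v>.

Fx=-16.5222 Fy=7.5444 x'=3.1739 y'=5.3772

F_att = 3/2·(g−p) = 3/2·(-11,5) = (-16.5000,7.5000)
o1: d²=45 ≤ ρ²=61; F_rep = 15·(-3,6)/45² = (-0.0222,0.0444)
F = F_att + ΣF_rep = (-16.5222,7.5444)
p' = p + 1/20·F = (3.1739,5.3772)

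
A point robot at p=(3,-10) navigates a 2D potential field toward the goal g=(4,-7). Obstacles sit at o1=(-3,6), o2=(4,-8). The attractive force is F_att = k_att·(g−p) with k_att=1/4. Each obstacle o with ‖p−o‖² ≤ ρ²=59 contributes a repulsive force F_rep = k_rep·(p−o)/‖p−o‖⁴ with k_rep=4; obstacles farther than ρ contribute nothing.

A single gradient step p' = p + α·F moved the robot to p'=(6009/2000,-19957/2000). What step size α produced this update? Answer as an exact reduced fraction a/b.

α = 1/20

F_att = 1/4·(g−p) = 1/4·(1,3) = (0.2500,0.7500)
o1: d²=292 > ρ²=59 → inactive
o2: d²=5 ≤ ρ²=59; F_rep = 4·(-1,-2)/5² = (-0.1600,-0.3200)
F = F_att + ΣF_rep = (0.0900,0.4300)
Δp = p'−p = (0.0045,0.0215); α = Δx/Fx = (9/2000) / (9/100) = 1/20
check: Δy/Fy = (43/2000) / (43/100) = 1/20 ✓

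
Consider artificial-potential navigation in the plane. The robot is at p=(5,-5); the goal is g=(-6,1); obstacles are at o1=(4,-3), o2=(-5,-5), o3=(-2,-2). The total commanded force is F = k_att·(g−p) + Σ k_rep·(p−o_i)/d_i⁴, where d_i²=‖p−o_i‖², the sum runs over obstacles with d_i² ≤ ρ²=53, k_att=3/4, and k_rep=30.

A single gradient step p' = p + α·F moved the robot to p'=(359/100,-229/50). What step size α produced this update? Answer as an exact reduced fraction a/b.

F_att = 3/4·(g−p) = 3/4·(-11,6) = (-8.2500,4.5000)
o1: d²=5 ≤ ρ²=53; F_rep = 30·(1,-2)/5² = (1.2000,-2.4000)
o2: d²=100 > ρ²=53 → inactive
o3: d²=58 > ρ²=53 → inactive
F = F_att + ΣF_rep = (-7.0500,2.1000)
Δp = p'−p = (-1.4100,0.4200); α = Δx/Fx = (-141/100) / (-141/20) = 1/5
check: Δy/Fy = (21/50) / (21/10) = 1/5 ✓

α = 1/5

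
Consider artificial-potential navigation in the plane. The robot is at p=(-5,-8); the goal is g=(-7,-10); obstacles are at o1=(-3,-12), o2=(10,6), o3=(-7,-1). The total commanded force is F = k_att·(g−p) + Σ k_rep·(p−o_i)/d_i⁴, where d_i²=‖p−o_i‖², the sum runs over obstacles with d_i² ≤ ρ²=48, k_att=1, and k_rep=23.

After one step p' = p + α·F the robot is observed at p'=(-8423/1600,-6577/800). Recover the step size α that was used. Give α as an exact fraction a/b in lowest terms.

F_att = 1·(g−p) = 1·(-2,-2) = (-2.0000,-2.0000)
o1: d²=20 ≤ ρ²=48; F_rep = 23·(-2,4)/20² = (-0.1150,0.2300)
o2: d²=421 > ρ²=48 → inactive
o3: d²=53 > ρ²=48 → inactive
F = F_att + ΣF_rep = (-2.1150,-1.7700)
Δp = p'−p = (-0.2644,-0.2213); α = Δx/Fx = (-423/1600) / (-423/200) = 1/8
check: Δy/Fy = (-177/800) / (-177/100) = 1/8 ✓

α = 1/8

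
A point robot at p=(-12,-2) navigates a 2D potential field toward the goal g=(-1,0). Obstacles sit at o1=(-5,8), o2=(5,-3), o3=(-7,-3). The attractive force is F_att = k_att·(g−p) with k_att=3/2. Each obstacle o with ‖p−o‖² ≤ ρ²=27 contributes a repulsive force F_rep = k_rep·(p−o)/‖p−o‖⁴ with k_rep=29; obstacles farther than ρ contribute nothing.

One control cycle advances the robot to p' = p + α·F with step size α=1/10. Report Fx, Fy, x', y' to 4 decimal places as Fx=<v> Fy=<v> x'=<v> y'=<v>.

F_att = 3/2·(g−p) = 3/2·(11,2) = (16.5000,3.0000)
o1: d²=149 > ρ²=27 → inactive
o2: d²=290 > ρ²=27 → inactive
o3: d²=26 ≤ ρ²=27; F_rep = 29·(-5,1)/26² = (-0.2145,0.0429)
F = F_att + ΣF_rep = (16.2855,3.0429)
p' = p + 1/10·F = (-10.3714,-1.6957)

Fx=16.2855 Fy=3.0429 x'=-10.3714 y'=-1.6957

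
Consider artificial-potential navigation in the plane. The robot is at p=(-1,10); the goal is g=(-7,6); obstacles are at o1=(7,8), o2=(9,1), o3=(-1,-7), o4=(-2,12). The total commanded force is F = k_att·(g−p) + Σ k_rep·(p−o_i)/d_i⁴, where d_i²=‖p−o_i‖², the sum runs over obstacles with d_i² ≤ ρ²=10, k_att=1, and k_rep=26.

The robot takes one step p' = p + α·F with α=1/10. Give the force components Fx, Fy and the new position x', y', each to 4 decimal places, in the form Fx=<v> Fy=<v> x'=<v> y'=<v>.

F_att = 1·(g−p) = 1·(-6,-4) = (-6.0000,-4.0000)
o1: d²=68 > ρ²=10 → inactive
o2: d²=181 > ρ²=10 → inactive
o3: d²=289 > ρ²=10 → inactive
o4: d²=5 ≤ ρ²=10; F_rep = 26·(1,-2)/5² = (1.0400,-2.0800)
F = F_att + ΣF_rep = (-4.9600,-6.0800)
p' = p + 1/10·F = (-1.4960,9.3920)

Fx=-4.9600 Fy=-6.0800 x'=-1.4960 y'=9.3920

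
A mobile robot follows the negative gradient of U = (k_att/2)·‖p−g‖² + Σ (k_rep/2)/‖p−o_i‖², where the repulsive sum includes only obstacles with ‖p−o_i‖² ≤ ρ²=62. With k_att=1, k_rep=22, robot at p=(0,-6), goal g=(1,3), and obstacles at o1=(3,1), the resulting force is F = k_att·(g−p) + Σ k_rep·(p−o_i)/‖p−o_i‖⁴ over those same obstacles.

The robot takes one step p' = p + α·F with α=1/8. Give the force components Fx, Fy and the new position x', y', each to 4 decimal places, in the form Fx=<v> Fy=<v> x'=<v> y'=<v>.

Fx=0.9804 Fy=8.9542 x'=0.1225 y'=-4.8807

F_att = 1·(g−p) = 1·(1,9) = (1.0000,9.0000)
o1: d²=58 ≤ ρ²=62; F_rep = 22·(-3,-7)/58² = (-0.0196,-0.0458)
F = F_att + ΣF_rep = (0.9804,8.9542)
p' = p + 1/8·F = (0.1225,-4.8807)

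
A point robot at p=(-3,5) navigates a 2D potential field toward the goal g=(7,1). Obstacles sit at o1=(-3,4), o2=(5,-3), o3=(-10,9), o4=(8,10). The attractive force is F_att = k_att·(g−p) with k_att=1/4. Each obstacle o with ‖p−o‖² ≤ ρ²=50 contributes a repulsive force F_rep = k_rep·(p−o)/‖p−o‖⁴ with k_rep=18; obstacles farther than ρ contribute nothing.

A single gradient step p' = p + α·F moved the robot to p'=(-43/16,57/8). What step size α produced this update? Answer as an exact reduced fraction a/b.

α = 1/8

F_att = 1/4·(g−p) = 1/4·(10,-4) = (2.5000,-1.0000)
o1: d²=1 ≤ ρ²=50; F_rep = 18·(0,1)/1² = (0.0000,18.0000)
o2: d²=128 > ρ²=50 → inactive
o3: d²=65 > ρ²=50 → inactive
o4: d²=146 > ρ²=50 → inactive
F = F_att + ΣF_rep = (2.5000,17.0000)
Δp = p'−p = (0.3125,2.1250); α = Δx/Fx = (5/16) / (5/2) = 1/8
check: Δy/Fy = (17/8) / (17) = 1/8 ✓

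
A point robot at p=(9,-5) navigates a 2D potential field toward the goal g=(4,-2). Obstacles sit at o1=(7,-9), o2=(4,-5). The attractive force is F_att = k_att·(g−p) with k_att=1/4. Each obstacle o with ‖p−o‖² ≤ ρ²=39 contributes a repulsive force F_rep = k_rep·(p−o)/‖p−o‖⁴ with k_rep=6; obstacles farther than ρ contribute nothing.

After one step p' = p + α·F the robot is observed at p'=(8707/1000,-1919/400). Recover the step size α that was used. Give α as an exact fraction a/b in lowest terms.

α = 1/4

F_att = 1/4·(g−p) = 1/4·(-5,3) = (-1.2500,0.7500)
o1: d²=20 ≤ ρ²=39; F_rep = 6·(2,4)/20² = (0.0300,0.0600)
o2: d²=25 ≤ ρ²=39; F_rep = 6·(5,0)/25² = (0.0480,0.0000)
F = F_att + ΣF_rep = (-1.1720,0.8100)
Δp = p'−p = (-0.2930,0.2025); α = Δx/Fx = (-293/1000) / (-293/250) = 1/4
check: Δy/Fy = (81/400) / (81/100) = 1/4 ✓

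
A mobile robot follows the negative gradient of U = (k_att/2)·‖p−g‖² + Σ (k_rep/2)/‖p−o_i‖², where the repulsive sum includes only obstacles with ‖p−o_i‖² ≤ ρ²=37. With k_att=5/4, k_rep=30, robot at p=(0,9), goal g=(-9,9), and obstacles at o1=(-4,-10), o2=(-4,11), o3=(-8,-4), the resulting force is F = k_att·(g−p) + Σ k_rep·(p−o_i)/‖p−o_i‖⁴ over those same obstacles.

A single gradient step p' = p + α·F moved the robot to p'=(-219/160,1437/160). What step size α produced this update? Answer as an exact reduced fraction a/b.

α = 1/8

F_att = 5/4·(g−p) = 5/4·(-9,0) = (-11.2500,0.0000)
o1: d²=377 > ρ²=37 → inactive
o2: d²=20 ≤ ρ²=37; F_rep = 30·(4,-2)/20² = (0.3000,-0.1500)
o3: d²=233 > ρ²=37 → inactive
F = F_att + ΣF_rep = (-10.9500,-0.1500)
Δp = p'−p = (-1.3687,-0.0187); α = Δx/Fx = (-219/160) / (-219/20) = 1/8
check: Δy/Fy = (-3/160) / (-3/20) = 1/8 ✓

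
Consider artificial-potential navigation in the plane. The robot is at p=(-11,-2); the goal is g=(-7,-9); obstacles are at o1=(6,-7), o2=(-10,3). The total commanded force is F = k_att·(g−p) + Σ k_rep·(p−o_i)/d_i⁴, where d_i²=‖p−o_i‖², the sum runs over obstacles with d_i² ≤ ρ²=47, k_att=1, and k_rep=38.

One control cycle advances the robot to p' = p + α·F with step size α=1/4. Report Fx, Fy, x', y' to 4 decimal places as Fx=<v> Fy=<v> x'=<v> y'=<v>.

Fx=3.9438 Fy=-7.2811 x'=-10.0141 y'=-3.8203

F_att = 1·(g−p) = 1·(4,-7) = (4.0000,-7.0000)
o1: d²=314 > ρ²=47 → inactive
o2: d²=26 ≤ ρ²=47; F_rep = 38·(-1,-5)/26² = (-0.0562,-0.2811)
F = F_att + ΣF_rep = (3.9438,-7.2811)
p' = p + 1/4·F = (-10.0141,-3.8203)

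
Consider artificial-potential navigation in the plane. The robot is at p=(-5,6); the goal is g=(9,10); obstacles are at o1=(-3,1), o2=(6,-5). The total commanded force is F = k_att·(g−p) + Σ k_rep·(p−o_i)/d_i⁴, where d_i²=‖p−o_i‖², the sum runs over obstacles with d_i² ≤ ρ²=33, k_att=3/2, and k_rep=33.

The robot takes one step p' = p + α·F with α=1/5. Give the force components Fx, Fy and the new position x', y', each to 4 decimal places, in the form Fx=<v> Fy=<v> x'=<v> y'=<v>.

F_att = 3/2·(g−p) = 3/2·(14,4) = (21.0000,6.0000)
o1: d²=29 ≤ ρ²=33; F_rep = 33·(-2,5)/29² = (-0.0785,0.1962)
o2: d²=242 > ρ²=33 → inactive
F = F_att + ΣF_rep = (20.9215,6.1962)
p' = p + 1/5·F = (-0.8157,7.2392)

Fx=20.9215 Fy=6.1962 x'=-0.8157 y'=7.2392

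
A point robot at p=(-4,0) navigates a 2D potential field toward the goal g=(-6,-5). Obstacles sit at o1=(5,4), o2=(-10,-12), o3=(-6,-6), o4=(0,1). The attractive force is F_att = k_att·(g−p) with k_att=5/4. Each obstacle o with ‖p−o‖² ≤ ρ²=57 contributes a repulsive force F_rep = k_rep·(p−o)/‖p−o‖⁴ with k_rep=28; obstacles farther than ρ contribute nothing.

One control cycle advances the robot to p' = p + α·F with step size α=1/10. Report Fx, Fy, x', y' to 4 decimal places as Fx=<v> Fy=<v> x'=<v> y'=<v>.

F_att = 5/4·(g−p) = 5/4·(-2,-5) = (-2.5000,-6.2500)
o1: d²=97 > ρ²=57 → inactive
o2: d²=180 > ρ²=57 → inactive
o3: d²=40 ≤ ρ²=57; F_rep = 28·(2,6)/40² = (0.0350,0.1050)
o4: d²=17 ≤ ρ²=57; F_rep = 28·(-4,-1)/17² = (-0.3875,-0.0969)
F = F_att + ΣF_rep = (-2.8525,-6.2419)
p' = p + 1/10·F = (-4.2853,-0.6242)

Fx=-2.8525 Fy=-6.2419 x'=-4.2853 y'=-0.6242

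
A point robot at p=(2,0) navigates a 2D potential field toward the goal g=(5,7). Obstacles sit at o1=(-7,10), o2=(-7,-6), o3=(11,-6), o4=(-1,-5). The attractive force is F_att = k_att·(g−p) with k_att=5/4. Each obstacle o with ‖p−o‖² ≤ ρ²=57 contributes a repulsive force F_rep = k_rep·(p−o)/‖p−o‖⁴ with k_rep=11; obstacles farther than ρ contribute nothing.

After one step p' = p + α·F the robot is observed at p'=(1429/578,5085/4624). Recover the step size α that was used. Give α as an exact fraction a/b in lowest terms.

α = 1/8

F_att = 5/4·(g−p) = 5/4·(3,7) = (3.7500,8.7500)
o1: d²=181 > ρ²=57 → inactive
o2: d²=117 > ρ²=57 → inactive
o3: d²=117 > ρ²=57 → inactive
o4: d²=34 ≤ ρ²=57; F_rep = 11·(3,5)/34² = (0.0285,0.0476)
F = F_att + ΣF_rep = (3.7785,8.7976)
Δp = p'−p = (0.4723,1.0997); α = Δx/Fx = (273/578) / (1092/289) = 1/8
check: Δy/Fy = (5085/4624) / (5085/578) = 1/8 ✓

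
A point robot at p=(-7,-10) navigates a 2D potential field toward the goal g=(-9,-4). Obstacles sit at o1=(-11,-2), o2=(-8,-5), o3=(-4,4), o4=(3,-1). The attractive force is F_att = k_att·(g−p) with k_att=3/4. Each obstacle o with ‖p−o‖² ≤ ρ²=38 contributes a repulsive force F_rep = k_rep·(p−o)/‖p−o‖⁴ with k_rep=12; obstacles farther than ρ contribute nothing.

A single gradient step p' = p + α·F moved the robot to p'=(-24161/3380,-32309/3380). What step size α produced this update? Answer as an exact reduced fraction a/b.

α = 1/10

F_att = 3/4·(g−p) = 3/4·(-2,6) = (-1.5000,4.5000)
o1: d²=80 > ρ²=38 → inactive
o2: d²=26 ≤ ρ²=38; F_rep = 12·(1,-5)/26² = (0.0178,-0.0888)
o3: d²=205 > ρ²=38 → inactive
o4: d²=181 > ρ²=38 → inactive
F = F_att + ΣF_rep = (-1.4822,4.4112)
Δp = p'−p = (-0.1482,0.4411); α = Δx/Fx = (-501/3380) / (-501/338) = 1/10
check: Δy/Fy = (1491/3380) / (1491/338) = 1/10 ✓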